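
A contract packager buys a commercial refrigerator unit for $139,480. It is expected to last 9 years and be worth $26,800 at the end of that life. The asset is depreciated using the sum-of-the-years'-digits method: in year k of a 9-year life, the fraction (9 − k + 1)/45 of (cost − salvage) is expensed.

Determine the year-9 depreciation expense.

Depreciable base = $139,480 − $26,800 = $112,680.
Sum of the years' digits = 9+8+7+6+5+4+3+2+1 = 45.
Year 1: $112,680 × 9/45 = $22,536. Book value $116,944.
Year 2: $112,680 × 8/45 = $20,032. Book value $96,912.
Year 3: $112,680 × 7/45 = $17,528. Book value $79,384.
Year 4: $112,680 × 6/45 = $15,024. Book value $64,360.
Year 5: $112,680 × 5/45 = $12,520. Book value $51,840.
Year 6: $112,680 × 4/45 = $10,016. Book value $41,824.
Year 7: $112,680 × 3/45 = $7,512. Book value $34,312.
Year 8: $112,680 × 2/45 = $5,008. Book value $29,304.
Year 9: $112,680 × 1/45 = $2,504. Book value $26,800.

$2,504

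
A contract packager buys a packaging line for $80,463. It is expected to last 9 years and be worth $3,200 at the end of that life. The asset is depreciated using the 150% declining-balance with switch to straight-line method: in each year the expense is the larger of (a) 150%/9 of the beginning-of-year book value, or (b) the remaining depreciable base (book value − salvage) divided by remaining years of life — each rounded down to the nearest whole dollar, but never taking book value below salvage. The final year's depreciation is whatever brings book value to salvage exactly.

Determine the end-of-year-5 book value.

Depreciable base = $80,463 − $3,200 = $77,263.
Year 1: DB = ⌊$80,463 × 150%/9⌋ = $13,410; SL = ⌊$77,263/9⌋ = $8,584 → take DB $13,410. Book value $67,053.
Year 2: DB = ⌊$67,053 × 150%/9⌋ = $11,175; SL = ⌊$63,853/8⌋ = $7,981 → take DB $11,175. Book value $55,878.
Year 3: DB = ⌊$55,878 × 150%/9⌋ = $9,313; SL = ⌊$52,678/7⌋ = $7,525 → take DB $9,313. Book value $46,565.
Year 4: DB = ⌊$46,565 × 150%/9⌋ = $7,760; SL = ⌊$43,365/6⌋ = $7,227 → take DB $7,760. Book value $38,805.
Year 5: DB = ⌊$38,805 × 150%/9⌋ = $6,467; SL = ⌊$35,605/5⌋ = $7,121 → take SL $7,121. Book value $31,684.

$31,684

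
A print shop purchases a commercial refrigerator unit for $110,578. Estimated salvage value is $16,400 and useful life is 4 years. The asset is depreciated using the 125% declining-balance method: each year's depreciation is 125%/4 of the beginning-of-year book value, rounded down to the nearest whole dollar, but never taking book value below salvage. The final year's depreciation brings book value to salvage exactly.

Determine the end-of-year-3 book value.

$35,933

Depreciable base = $110,578 − $16,400 = $94,178.
Year 1: ⌊$110,578 × 125%/4⌋ = $34,555. Book value $76,023.
Year 2: ⌊$76,023 × 125%/4⌋ = $23,757. Book value $52,266.
Year 3: ⌊$52,266 × 125%/4⌋ = $16,333. Book value $35,933.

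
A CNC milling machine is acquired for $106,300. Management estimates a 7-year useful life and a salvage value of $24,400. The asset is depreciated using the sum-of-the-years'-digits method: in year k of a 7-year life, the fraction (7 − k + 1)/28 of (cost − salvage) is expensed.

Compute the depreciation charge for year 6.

Depreciable base = $106,300 − $24,400 = $81,900.
Sum of the years' digits = 7+6+5+4+3+2+1 = 28.
Year 1: $81,900 × 7/28 = $20,475. Book value $85,825.
Year 2: $81,900 × 6/28 = $17,550. Book value $68,275.
Year 3: $81,900 × 5/28 = $14,625. Book value $53,650.
Year 4: $81,900 × 4/28 = $11,700. Book value $41,950.
Year 5: $81,900 × 3/28 = $8,775. Book value $33,175.
Year 6: $81,900 × 2/28 = $5,850. Book value $27,325.

$5,850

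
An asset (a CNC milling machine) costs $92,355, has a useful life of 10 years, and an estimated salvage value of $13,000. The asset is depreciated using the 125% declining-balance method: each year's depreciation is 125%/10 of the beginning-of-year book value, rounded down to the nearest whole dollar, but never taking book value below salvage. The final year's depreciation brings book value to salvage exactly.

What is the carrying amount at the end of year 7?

Depreciable base = $92,355 − $13,000 = $79,355.
Year 1: ⌊$92,355 × 125%/10⌋ = $11,544. Book value $80,811.
Year 2: ⌊$80,811 × 125%/10⌋ = $10,101. Book value $70,710.
Year 3: ⌊$70,710 × 125%/10⌋ = $8,838. Book value $61,872.
Year 4: ⌊$61,872 × 125%/10⌋ = $7,734. Book value $54,138.
Year 5: ⌊$54,138 × 125%/10⌋ = $6,767. Book value $47,371.
Year 6: ⌊$47,371 × 125%/10⌋ = $5,921. Book value $41,450.
Year 7: ⌊$41,450 × 125%/10⌋ = $5,181. Book value $36,269.

$36,269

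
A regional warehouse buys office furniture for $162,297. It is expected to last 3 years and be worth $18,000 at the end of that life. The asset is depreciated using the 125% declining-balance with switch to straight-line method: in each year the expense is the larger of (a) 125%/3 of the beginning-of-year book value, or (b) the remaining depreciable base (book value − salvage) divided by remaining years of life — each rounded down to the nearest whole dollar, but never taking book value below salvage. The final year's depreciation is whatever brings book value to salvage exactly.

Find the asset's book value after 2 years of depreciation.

Depreciable base = $162,297 − $18,000 = $144,297.
Year 1: DB = ⌊$162,297 × 125%/3⌋ = $67,623; SL = ⌊$144,297/3⌋ = $48,099 → take DB $67,623. Book value $94,674.
Year 2: DB = ⌊$94,674 × 125%/3⌋ = $39,447; SL = ⌊$76,674/2⌋ = $38,337 → take DB $39,447. Book value $55,227.

$55,227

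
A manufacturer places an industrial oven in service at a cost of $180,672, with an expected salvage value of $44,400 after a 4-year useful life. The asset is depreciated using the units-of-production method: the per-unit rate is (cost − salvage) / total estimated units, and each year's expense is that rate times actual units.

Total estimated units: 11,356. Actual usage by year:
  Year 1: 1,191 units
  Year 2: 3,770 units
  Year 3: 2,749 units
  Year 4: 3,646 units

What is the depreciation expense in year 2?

$45,240

Depreciable base = $180,672 − $44,400 = $136,272.
Rate = $136,272 / 11,356 units = $12 per unit.
Year 1: 1,191 × $12 = $14,292. Book value $166,380.
Year 2: 3,770 × $12 = $45,240. Book value $121,140.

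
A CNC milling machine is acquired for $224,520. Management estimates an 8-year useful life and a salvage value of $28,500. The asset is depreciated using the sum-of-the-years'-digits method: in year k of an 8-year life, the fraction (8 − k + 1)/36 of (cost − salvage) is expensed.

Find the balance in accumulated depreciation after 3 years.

$114,345

Depreciable base = $224,520 − $28,500 = $196,020.
Sum of the years' digits = 8+7+6+5+4+3+2+1 = 36.
Year 1: $196,020 × 8/36 = $43,560. Book value $180,960.
Year 2: $196,020 × 7/36 = $38,115. Book value $142,845.
Year 3: $196,020 × 6/36 = $32,670. Book value $110,175.
Accumulated through year 3 = $224,520 − $110,175 = $114,345.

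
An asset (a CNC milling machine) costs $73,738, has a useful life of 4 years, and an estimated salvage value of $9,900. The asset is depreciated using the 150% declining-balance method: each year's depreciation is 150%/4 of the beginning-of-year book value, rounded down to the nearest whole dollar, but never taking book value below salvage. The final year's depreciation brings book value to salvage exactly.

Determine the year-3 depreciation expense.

Depreciable base = $73,738 − $9,900 = $63,838.
Year 1: ⌊$73,738 × 150%/4⌋ = $27,651. Book value $46,087.
Year 2: ⌊$46,087 × 150%/4⌋ = $17,282. Book value $28,805.
Year 3: ⌊$28,805 × 150%/4⌋ = $10,801. Book value $18,004.

$10,801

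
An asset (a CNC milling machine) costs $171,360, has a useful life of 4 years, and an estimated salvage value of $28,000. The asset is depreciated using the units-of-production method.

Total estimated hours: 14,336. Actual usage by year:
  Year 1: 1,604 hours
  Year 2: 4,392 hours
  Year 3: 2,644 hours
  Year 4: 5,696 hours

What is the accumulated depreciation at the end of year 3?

$86,400

Depreciable base = $171,360 − $28,000 = $143,360.
Rate = $143,360 / 14,336 hours = $10 per hour.
Year 1: 1,604 × $10 = $16,040. Book value $155,320.
Year 2: 4,392 × $10 = $43,920. Book value $111,400.
Year 3: 2,644 × $10 = $26,440. Book value $84,960.
Accumulated through year 3 = $171,360 − $84,960 = $86,400.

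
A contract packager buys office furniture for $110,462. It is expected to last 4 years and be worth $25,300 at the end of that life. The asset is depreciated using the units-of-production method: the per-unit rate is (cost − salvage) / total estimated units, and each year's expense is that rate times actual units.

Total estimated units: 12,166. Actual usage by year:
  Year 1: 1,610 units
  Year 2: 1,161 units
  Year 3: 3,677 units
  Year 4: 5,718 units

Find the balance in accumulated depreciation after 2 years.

$19,397

Depreciable base = $110,462 − $25,300 = $85,162.
Rate = $85,162 / 12,166 units = $7 per unit.
Year 1: 1,610 × $7 = $11,270. Book value $99,192.
Year 2: 1,161 × $7 = $8,127. Book value $91,065.
Accumulated through year 2 = $110,462 − $91,065 = $19,397.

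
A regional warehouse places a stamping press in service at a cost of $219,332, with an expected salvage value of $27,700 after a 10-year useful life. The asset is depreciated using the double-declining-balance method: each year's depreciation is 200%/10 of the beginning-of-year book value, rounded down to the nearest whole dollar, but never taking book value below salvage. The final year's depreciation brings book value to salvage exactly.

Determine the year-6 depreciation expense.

Depreciable base = $219,332 − $27,700 = $191,632.
Year 1: ⌊$219,332 × 200%/10⌋ = $43,866. Book value $175,466.
Year 2: ⌊$175,466 × 200%/10⌋ = $35,093. Book value $140,373.
Year 3: ⌊$140,373 × 200%/10⌋ = $28,074. Book value $112,299.
Year 4: ⌊$112,299 × 200%/10⌋ = $22,459. Book value $89,840.
Year 5: ⌊$89,840 × 200%/10⌋ = $17,968. Book value $71,872.
Year 6: ⌊$71,872 × 200%/10⌋ = $14,374. Book value $57,498.

$14,374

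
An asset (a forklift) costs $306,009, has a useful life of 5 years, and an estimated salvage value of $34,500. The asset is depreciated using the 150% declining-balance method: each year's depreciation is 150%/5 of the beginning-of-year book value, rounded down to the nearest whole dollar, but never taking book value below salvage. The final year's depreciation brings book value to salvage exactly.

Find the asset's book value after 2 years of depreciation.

$149,945

Depreciable base = $306,009 − $34,500 = $271,509.
Year 1: ⌊$306,009 × 150%/5⌋ = $91,802. Book value $214,207.
Year 2: ⌊$214,207 × 150%/5⌋ = $64,262. Book value $149,945.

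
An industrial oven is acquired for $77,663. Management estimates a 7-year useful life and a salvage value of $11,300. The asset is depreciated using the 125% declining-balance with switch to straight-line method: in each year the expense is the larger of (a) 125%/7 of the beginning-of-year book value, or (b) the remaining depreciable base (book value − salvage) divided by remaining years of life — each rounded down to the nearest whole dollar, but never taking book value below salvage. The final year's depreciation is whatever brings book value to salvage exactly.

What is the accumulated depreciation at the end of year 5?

Depreciable base = $77,663 − $11,300 = $66,363.
Year 1: DB = ⌊$77,663 × 125%/7⌋ = $13,868; SL = ⌊$66,363/7⌋ = $9,480 → take DB $13,868. Book value $63,795.
Year 2: DB = ⌊$63,795 × 125%/7⌋ = $11,391; SL = ⌊$52,495/6⌋ = $8,749 → take DB $11,391. Book value $52,404.
Year 3: DB = ⌊$52,404 × 125%/7⌋ = $9,357; SL = ⌊$41,104/5⌋ = $8,220 → take DB $9,357. Book value $43,047.
Year 4: DB = ⌊$43,047 × 125%/7⌋ = $7,686; SL = ⌊$31,747/4⌋ = $7,936 → take SL $7,936. Book value $35,111.
Year 5: DB = ⌊$35,111 × 125%/7⌋ = $6,269; SL = ⌊$23,811/3⌋ = $7,937 → take SL $7,937. Book value $27,174.
Accumulated through year 5 = $77,663 − $27,174 = $50,489.

$50,489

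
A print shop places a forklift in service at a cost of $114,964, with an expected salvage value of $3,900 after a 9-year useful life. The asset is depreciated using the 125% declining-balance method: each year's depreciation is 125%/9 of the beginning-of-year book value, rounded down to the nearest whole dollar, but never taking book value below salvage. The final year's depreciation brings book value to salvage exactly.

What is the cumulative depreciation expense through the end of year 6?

$68,090

Depreciable base = $114,964 − $3,900 = $111,064.
Year 1: ⌊$114,964 × 125%/9⌋ = $15,967. Book value $98,997.
Year 2: ⌊$98,997 × 125%/9⌋ = $13,749. Book value $85,248.
Year 3: ⌊$85,248 × 125%/9⌋ = $11,840. Book value $73,408.
Year 4: ⌊$73,408 × 125%/9⌋ = $10,195. Book value $63,213.
Year 5: ⌊$63,213 × 125%/9⌋ = $8,779. Book value $54,434.
Year 6: ⌊$54,434 × 125%/9⌋ = $7,560. Book value $46,874.
Accumulated through year 6 = $114,964 − $46,874 = $68,090.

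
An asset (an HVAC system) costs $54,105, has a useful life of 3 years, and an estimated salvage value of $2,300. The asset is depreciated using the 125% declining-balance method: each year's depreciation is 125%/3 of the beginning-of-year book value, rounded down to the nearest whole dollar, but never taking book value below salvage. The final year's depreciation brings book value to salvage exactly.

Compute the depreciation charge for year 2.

Depreciable base = $54,105 − $2,300 = $51,805.
Year 1: ⌊$54,105 × 125%/3⌋ = $22,543. Book value $31,562.
Year 2: ⌊$31,562 × 125%/3⌋ = $13,150. Book value $18,412.

$13,150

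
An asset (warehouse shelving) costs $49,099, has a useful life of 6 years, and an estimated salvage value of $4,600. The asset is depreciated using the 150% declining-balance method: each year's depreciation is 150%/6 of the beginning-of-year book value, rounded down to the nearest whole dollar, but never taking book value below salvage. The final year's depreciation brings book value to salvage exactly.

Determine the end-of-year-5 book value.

Depreciable base = $49,099 − $4,600 = $44,499.
Year 1: ⌊$49,099 × 150%/6⌋ = $12,274. Book value $36,825.
Year 2: ⌊$36,825 × 150%/6⌋ = $9,206. Book value $27,619.
Year 3: ⌊$27,619 × 150%/6⌋ = $6,904. Book value $20,715.
Year 4: ⌊$20,715 × 150%/6⌋ = $5,178. Book value $15,537.
Year 5: ⌊$15,537 × 150%/6⌋ = $3,884. Book value $11,653.

$11,653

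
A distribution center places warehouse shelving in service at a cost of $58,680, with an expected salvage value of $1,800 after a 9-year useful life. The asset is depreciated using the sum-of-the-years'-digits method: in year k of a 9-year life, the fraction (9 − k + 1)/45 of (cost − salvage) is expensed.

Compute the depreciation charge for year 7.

$3,792

Depreciable base = $58,680 − $1,800 = $56,880.
Sum of the years' digits = 9+8+7+6+5+4+3+2+1 = 45.
Year 1: $56,880 × 9/45 = $11,376. Book value $47,304.
Year 2: $56,880 × 8/45 = $10,112. Book value $37,192.
Year 3: $56,880 × 7/45 = $8,848. Book value $28,344.
Year 4: $56,880 × 6/45 = $7,584. Book value $20,760.
Year 5: $56,880 × 5/45 = $6,320. Book value $14,440.
Year 6: $56,880 × 4/45 = $5,056. Book value $9,384.
Year 7: $56,880 × 3/45 = $3,792. Book value $5,592.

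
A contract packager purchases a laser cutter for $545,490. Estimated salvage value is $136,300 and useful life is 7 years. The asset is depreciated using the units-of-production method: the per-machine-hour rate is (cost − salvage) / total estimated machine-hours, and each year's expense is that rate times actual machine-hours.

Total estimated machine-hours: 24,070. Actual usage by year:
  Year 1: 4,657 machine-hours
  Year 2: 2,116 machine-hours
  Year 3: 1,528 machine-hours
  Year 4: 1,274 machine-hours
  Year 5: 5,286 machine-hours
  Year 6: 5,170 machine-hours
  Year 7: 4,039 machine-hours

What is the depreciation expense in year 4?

$21,658

Depreciable base = $545,490 − $136,300 = $409,190.
Rate = $409,190 / 24,070 machine-hours = $17 per machine-hour.
Year 1: 4,657 × $17 = $79,169. Book value $466,321.
Year 2: 2,116 × $17 = $35,972. Book value $430,349.
Year 3: 1,528 × $17 = $25,976. Book value $404,373.
Year 4: 1,274 × $17 = $21,658. Book value $382,715.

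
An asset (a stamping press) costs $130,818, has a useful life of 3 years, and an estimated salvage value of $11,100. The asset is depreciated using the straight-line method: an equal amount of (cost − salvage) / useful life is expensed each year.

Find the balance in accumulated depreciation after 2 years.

$79,812

Depreciable base = $130,818 − $11,100 = $119,718.
Annual expense = $119,718 / 3 = $39,906.
End of year 1: book value $90,912.
End of year 2: book value $51,006.
Accumulated through year 2 = $130,818 − $51,006 = $79,812.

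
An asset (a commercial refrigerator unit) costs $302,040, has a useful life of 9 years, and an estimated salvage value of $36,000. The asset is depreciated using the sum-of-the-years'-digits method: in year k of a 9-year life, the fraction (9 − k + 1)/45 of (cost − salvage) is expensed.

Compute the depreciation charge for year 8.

$11,824

Depreciable base = $302,040 − $36,000 = $266,040.
Sum of the years' digits = 9+8+7+6+5+4+3+2+1 = 45.
Year 1: $266,040 × 9/45 = $53,208. Book value $248,832.
Year 2: $266,040 × 8/45 = $47,296. Book value $201,536.
Year 3: $266,040 × 7/45 = $41,384. Book value $160,152.
Year 4: $266,040 × 6/45 = $35,472. Book value $124,680.
Year 5: $266,040 × 5/45 = $29,560. Book value $95,120.
Year 6: $266,040 × 4/45 = $23,648. Book value $71,472.
Year 7: $266,040 × 3/45 = $17,736. Book value $53,736.
Year 8: $266,040 × 2/45 = $11,824. Book value $41,912.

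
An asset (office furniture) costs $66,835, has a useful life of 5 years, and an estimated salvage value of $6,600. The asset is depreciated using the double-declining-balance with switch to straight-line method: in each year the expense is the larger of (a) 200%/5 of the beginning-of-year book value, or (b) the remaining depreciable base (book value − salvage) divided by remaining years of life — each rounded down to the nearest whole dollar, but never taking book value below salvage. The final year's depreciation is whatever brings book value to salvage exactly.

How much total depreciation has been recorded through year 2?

Depreciable base = $66,835 − $6,600 = $60,235.
Year 1: DB = ⌊$66,835 × 200%/5⌋ = $26,734; SL = ⌊$60,235/5⌋ = $12,047 → take DB $26,734. Book value $40,101.
Year 2: DB = ⌊$40,101 × 200%/5⌋ = $16,040; SL = ⌊$33,501/4⌋ = $8,375 → take DB $16,040. Book value $24,061.
Accumulated through year 2 = $66,835 − $24,061 = $42,774.

$42,774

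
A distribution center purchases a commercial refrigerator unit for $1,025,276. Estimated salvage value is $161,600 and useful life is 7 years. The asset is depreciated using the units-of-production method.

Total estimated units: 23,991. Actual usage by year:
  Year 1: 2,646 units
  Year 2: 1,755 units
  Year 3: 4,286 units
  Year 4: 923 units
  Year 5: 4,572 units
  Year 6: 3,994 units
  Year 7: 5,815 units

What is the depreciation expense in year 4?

Depreciable base = $1,025,276 − $161,600 = $863,676.
Rate = $863,676 / 23,991 units = $36 per unit.
Year 1: 2,646 × $36 = $95,256. Book value $930,020.
Year 2: 1,755 × $36 = $63,180. Book value $866,840.
Year 3: 4,286 × $36 = $154,296. Book value $712,544.
Year 4: 923 × $36 = $33,228. Book value $679,316.

$33,228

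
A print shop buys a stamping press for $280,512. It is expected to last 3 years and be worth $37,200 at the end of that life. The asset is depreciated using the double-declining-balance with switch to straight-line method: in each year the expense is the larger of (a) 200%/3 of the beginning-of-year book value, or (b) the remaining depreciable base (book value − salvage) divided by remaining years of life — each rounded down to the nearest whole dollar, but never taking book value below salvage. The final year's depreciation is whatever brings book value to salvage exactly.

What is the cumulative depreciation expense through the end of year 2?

Depreciable base = $280,512 − $37,200 = $243,312.
Year 1: DB = ⌊$280,512 × 200%/3⌋ = $187,008; SL = ⌊$243,312/3⌋ = $81,104 → take DB $187,008. Book value $93,504.
Year 2: DB = ⌊$93,504 × 200%/3⌋ = $62,336; SL = ⌊$56,304/2⌋ = $28,152 → take DB $62,336, capped at $56,304. Book value $37,200.
Accumulated through year 2 = $280,512 − $37,200 = $243,312.

$243,312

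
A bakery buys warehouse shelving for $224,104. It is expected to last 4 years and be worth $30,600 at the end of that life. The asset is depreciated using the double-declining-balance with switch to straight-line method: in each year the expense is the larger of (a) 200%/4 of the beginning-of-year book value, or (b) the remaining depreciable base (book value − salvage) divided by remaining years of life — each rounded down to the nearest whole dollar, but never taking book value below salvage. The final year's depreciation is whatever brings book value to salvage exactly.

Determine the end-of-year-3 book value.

Depreciable base = $224,104 − $30,600 = $193,504.
Year 1: DB = ⌊$224,104 × 200%/4⌋ = $112,052; SL = ⌊$193,504/4⌋ = $48,376 → take DB $112,052. Book value $112,052.
Year 2: DB = ⌊$112,052 × 200%/4⌋ = $56,026; SL = ⌊$81,452/3⌋ = $27,150 → take DB $56,026. Book value $56,026.
Year 3: DB = ⌊$56,026 × 200%/4⌋ = $28,013; SL = ⌊$25,426/2⌋ = $12,713 → take DB $28,013, capped at $25,426. Book value $30,600.

$30,600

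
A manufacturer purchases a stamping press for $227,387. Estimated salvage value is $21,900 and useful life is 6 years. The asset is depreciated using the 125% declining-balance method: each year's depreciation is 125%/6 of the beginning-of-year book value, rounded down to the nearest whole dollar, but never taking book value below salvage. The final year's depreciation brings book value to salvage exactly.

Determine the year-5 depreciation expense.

$18,607

Depreciable base = $227,387 − $21,900 = $205,487.
Year 1: ⌊$227,387 × 125%/6⌋ = $47,372. Book value $180,015.
Year 2: ⌊$180,015 × 125%/6⌋ = $37,503. Book value $142,512.
Year 3: ⌊$142,512 × 125%/6⌋ = $29,690. Book value $112,822.
Year 4: ⌊$112,822 × 125%/6⌋ = $23,504. Book value $89,318.
Year 5: ⌊$89,318 × 125%/6⌋ = $18,607. Book value $70,711.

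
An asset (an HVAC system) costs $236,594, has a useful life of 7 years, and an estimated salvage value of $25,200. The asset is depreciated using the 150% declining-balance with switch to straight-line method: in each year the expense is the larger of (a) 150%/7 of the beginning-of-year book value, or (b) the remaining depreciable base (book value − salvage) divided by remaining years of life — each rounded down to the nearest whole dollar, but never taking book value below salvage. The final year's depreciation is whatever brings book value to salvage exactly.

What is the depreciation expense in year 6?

Depreciable base = $236,594 − $25,200 = $211,394.
Year 1: DB = ⌊$236,594 × 150%/7⌋ = $50,698; SL = ⌊$211,394/7⌋ = $30,199 → take DB $50,698. Book value $185,896.
Year 2: DB = ⌊$185,896 × 150%/7⌋ = $39,834; SL = ⌊$160,696/6⌋ = $26,782 → take DB $39,834. Book value $146,062.
Year 3: DB = ⌊$146,062 × 150%/7⌋ = $31,299; SL = ⌊$120,862/5⌋ = $24,172 → take DB $31,299. Book value $114,763.
Year 4: DB = ⌊$114,763 × 150%/7⌋ = $24,592; SL = ⌊$89,563/4⌋ = $22,390 → take DB $24,592. Book value $90,171.
Year 5: DB = ⌊$90,171 × 150%/7⌋ = $19,322; SL = ⌊$64,971/3⌋ = $21,657 → take SL $21,657. Book value $68,514.
Year 6: DB = ⌊$68,514 × 150%/7⌋ = $14,681; SL = ⌊$43,314/2⌋ = $21,657 → take SL $21,657. Book value $46,857.

$21,657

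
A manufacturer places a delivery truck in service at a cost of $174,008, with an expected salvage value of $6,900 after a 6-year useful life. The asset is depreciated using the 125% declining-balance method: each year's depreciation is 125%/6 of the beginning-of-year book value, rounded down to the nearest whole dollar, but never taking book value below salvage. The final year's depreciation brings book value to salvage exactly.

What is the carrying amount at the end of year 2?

$109,058

Depreciable base = $174,008 − $6,900 = $167,108.
Year 1: ⌊$174,008 × 125%/6⌋ = $36,251. Book value $137,757.
Year 2: ⌊$137,757 × 125%/6⌋ = $28,699. Book value $109,058.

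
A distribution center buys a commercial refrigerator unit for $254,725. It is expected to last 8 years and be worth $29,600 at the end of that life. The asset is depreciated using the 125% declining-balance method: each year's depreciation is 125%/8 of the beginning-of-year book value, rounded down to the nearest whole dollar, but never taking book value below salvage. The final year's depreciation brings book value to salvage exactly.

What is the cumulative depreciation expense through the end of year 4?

$125,623

Depreciable base = $254,725 − $29,600 = $225,125.
Year 1: ⌊$254,725 × 125%/8⌋ = $39,800. Book value $214,925.
Year 2: ⌊$214,925 × 125%/8⌋ = $33,582. Book value $181,343.
Year 3: ⌊$181,343 × 125%/8⌋ = $28,334. Book value $153,009.
Year 4: ⌊$153,009 × 125%/8⌋ = $23,907. Book value $129,102.
Accumulated through year 4 = $254,725 − $129,102 = $125,623.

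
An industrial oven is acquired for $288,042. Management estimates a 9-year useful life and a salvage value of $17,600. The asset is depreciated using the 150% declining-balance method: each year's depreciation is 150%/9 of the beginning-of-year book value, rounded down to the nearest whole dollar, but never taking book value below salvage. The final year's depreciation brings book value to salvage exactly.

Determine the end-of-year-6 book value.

$96,466

Depreciable base = $288,042 − $17,600 = $270,442.
Year 1: ⌊$288,042 × 150%/9⌋ = $48,007. Book value $240,035.
Year 2: ⌊$240,035 × 150%/9⌋ = $40,005. Book value $200,030.
Year 3: ⌊$200,030 × 150%/9⌋ = $33,338. Book value $166,692.
Year 4: ⌊$166,692 × 150%/9⌋ = $27,782. Book value $138,910.
Year 5: ⌊$138,910 × 150%/9⌋ = $23,151. Book value $115,759.
Year 6: ⌊$115,759 × 150%/9⌋ = $19,293. Book value $96,466.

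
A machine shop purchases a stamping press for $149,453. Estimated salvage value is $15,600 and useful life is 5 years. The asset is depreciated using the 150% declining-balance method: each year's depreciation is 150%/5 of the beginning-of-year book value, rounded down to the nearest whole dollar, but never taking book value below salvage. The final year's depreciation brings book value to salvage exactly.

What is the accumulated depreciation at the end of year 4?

Depreciable base = $149,453 − $15,600 = $133,853.
Year 1: ⌊$149,453 × 150%/5⌋ = $44,835. Book value $104,618.
Year 2: ⌊$104,618 × 150%/5⌋ = $31,385. Book value $73,233.
Year 3: ⌊$73,233 × 150%/5⌋ = $21,969. Book value $51,264.
Year 4: ⌊$51,264 × 150%/5⌋ = $15,379. Book value $35,885.
Accumulated through year 4 = $149,453 − $35,885 = $113,568.

$113,568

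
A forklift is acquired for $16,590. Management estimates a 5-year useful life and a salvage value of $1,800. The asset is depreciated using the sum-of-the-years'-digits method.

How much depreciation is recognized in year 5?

Depreciable base = $16,590 − $1,800 = $14,790.
Sum of the years' digits = 5+4+3+2+1 = 15.
Year 1: $14,790 × 5/15 = $4,930. Book value $11,660.
Year 2: $14,790 × 4/15 = $3,944. Book value $7,716.
Year 3: $14,790 × 3/15 = $2,958. Book value $4,758.
Year 4: $14,790 × 2/15 = $1,972. Book value $2,786.
Year 5: $14,790 × 1/15 = $986. Book value $1,800.

$986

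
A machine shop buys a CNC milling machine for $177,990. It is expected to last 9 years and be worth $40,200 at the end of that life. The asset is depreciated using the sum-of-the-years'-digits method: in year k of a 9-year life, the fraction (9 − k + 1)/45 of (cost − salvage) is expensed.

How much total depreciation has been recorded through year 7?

$128,604

Depreciable base = $177,990 − $40,200 = $137,790.
Sum of the years' digits = 9+8+7+6+5+4+3+2+1 = 45.
Year 1: $137,790 × 9/45 = $27,558. Book value $150,432.
Year 2: $137,790 × 8/45 = $24,496. Book value $125,936.
Year 3: $137,790 × 7/45 = $21,434. Book value $104,502.
Year 4: $137,790 × 6/45 = $18,372. Book value $86,130.
Year 5: $137,790 × 5/45 = $15,310. Book value $70,820.
Year 6: $137,790 × 4/45 = $12,248. Book value $58,572.
Year 7: $137,790 × 3/45 = $9,186. Book value $49,386.
Accumulated through year 7 = $177,990 − $49,386 = $128,604.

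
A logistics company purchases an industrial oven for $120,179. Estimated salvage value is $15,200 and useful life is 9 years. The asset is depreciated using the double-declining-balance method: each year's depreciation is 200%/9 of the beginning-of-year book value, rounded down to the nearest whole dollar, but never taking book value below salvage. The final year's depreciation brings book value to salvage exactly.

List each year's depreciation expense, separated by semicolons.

$26,706; $20,771; $16,156; $12,565; $9,773; $7,601; $5,912; $4,598; $897

Depreciable base = $120,179 − $15,200 = $104,979.
Year 1: ⌊$120,179 × 200%/9⌋ = $26,706. Book value $93,473.
Year 2: ⌊$93,473 × 200%/9⌋ = $20,771. Book value $72,702.
Year 3: ⌊$72,702 × 200%/9⌋ = $16,156. Book value $56,546.
Year 4: ⌊$56,546 × 200%/9⌋ = $12,565. Book value $43,981.
Year 5: ⌊$43,981 × 200%/9⌋ = $9,773. Book value $34,208.
Year 6: ⌊$34,208 × 200%/9⌋ = $7,601. Book value $26,607.
Year 7: ⌊$26,607 × 200%/9⌋ = $5,912. Book value $20,695.
Year 8: ⌊$20,695 × 200%/9⌋ = $4,598. Book value $16,097.
Year 9 (final): $16,097 − $15,200 = $897. Book value $15,200.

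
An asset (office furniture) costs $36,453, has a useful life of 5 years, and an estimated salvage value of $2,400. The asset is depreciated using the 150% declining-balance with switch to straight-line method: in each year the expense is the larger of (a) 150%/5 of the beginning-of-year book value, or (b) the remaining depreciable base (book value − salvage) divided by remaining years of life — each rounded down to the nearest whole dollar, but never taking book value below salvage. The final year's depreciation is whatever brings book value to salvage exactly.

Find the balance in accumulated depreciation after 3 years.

Depreciable base = $36,453 − $2,400 = $34,053.
Year 1: DB = ⌊$36,453 × 150%/5⌋ = $10,935; SL = ⌊$34,053/5⌋ = $6,810 → take DB $10,935. Book value $25,518.
Year 2: DB = ⌊$25,518 × 150%/5⌋ = $7,655; SL = ⌊$23,118/4⌋ = $5,779 → take DB $7,655. Book value $17,863.
Year 3: DB = ⌊$17,863 × 150%/5⌋ = $5,358; SL = ⌊$15,463/3⌋ = $5,154 → take DB $5,358. Book value $12,505.
Accumulated through year 3 = $36,453 − $12,505 = $23,948.

$23,948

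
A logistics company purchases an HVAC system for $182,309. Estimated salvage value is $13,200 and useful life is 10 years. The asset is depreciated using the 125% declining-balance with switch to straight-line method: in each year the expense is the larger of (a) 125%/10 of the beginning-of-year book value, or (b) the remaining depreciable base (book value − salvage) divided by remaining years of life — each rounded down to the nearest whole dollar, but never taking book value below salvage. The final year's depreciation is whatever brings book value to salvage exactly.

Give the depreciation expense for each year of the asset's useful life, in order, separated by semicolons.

Depreciable base = $182,309 − $13,200 = $169,109.
Year 1: DB = ⌊$182,309 × 125%/10⌋ = $22,788; SL = ⌊$169,109/10⌋ = $16,910 → take DB $22,788. Book value $159,521.
Year 2: DB = ⌊$159,521 × 125%/10⌋ = $19,940; SL = ⌊$146,321/9⌋ = $16,257 → take DB $19,940. Book value $139,581.
Year 3: DB = ⌊$139,581 × 125%/10⌋ = $17,447; SL = ⌊$126,381/8⌋ = $15,797 → take DB $17,447. Book value $122,134.
Year 4: DB = ⌊$122,134 × 125%/10⌋ = $15,266; SL = ⌊$108,934/7⌋ = $15,562 → take SL $15,562. Book value $106,572.
Year 5: DB = ⌊$106,572 × 125%/10⌋ = $13,321; SL = ⌊$93,372/6⌋ = $15,562 → take SL $15,562. Book value $91,010.
Year 6: DB = ⌊$91,010 × 125%/10⌋ = $11,376; SL = ⌊$77,810/5⌋ = $15,562 → take SL $15,562. Book value $75,448.
Year 7: DB = ⌊$75,448 × 125%/10⌋ = $9,431; SL = ⌊$62,248/4⌋ = $15,562 → take SL $15,562. Book value $59,886.
Year 8: DB = ⌊$59,886 × 125%/10⌋ = $7,485; SL = ⌊$46,686/3⌋ = $15,562 → take SL $15,562. Book value $44,324.
Year 9: DB = ⌊$44,324 × 125%/10⌋ = $5,540; SL = ⌊$31,124/2⌋ = $15,562 → take SL $15,562. Book value $28,762.
Year 10 (final): $28,762 − $13,200 = $15,562. Book value $13,200.

$22,788; $19,940; $17,447; $15,562; $15,562; $15,562; $15,562; $15,562; $15,562; $15,562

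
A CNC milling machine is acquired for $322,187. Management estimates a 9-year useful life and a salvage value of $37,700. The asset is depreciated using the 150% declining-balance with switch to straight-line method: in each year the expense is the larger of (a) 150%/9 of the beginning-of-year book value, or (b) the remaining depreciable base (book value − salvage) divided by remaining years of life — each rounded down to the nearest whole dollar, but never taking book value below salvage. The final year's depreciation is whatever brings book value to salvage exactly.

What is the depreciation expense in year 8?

Depreciable base = $322,187 − $37,700 = $284,487.
Year 1: DB = ⌊$322,187 × 150%/9⌋ = $53,697; SL = ⌊$284,487/9⌋ = $31,609 → take DB $53,697. Book value $268,490.
Year 2: DB = ⌊$268,490 × 150%/9⌋ = $44,748; SL = ⌊$230,790/8⌋ = $28,848 → take DB $44,748. Book value $223,742.
Year 3: DB = ⌊$223,742 × 150%/9⌋ = $37,290; SL = ⌊$186,042/7⌋ = $26,577 → take DB $37,290. Book value $186,452.
Year 4: DB = ⌊$186,452 × 150%/9⌋ = $31,075; SL = ⌊$148,752/6⌋ = $24,792 → take DB $31,075. Book value $155,377.
Year 5: DB = ⌊$155,377 × 150%/9⌋ = $25,896; SL = ⌊$117,677/5⌋ = $23,535 → take DB $25,896. Book value $129,481.
Year 6: DB = ⌊$129,481 × 150%/9⌋ = $21,580; SL = ⌊$91,781/4⌋ = $22,945 → take SL $22,945. Book value $106,536.
Year 7: DB = ⌊$106,536 × 150%/9⌋ = $17,756; SL = ⌊$68,836/3⌋ = $22,945 → take SL $22,945. Book value $83,591.
Year 8: DB = ⌊$83,591 × 150%/9⌋ = $13,931; SL = ⌊$45,891/2⌋ = $22,945 → take SL $22,945. Book value $60,646.

$22,945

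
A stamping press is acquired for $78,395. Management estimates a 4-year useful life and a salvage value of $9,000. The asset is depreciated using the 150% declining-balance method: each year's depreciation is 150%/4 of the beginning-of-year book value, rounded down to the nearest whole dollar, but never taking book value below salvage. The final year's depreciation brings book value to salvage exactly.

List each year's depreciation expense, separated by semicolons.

$29,398; $18,373; $11,484; $10,140

Depreciable base = $78,395 − $9,000 = $69,395.
Year 1: ⌊$78,395 × 150%/4⌋ = $29,398. Book value $48,997.
Year 2: ⌊$48,997 × 150%/4⌋ = $18,373. Book value $30,624.
Year 3: ⌊$30,624 × 150%/4⌋ = $11,484. Book value $19,140.
Year 4 (final): $19,140 − $9,000 = $10,140. Book value $9,000.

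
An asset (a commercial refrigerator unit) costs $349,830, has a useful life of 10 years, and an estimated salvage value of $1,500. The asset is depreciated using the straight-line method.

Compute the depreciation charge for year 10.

$34,833

Depreciable base = $349,830 − $1,500 = $348,330.
Annual expense = $348,330 / 10 = $34,833.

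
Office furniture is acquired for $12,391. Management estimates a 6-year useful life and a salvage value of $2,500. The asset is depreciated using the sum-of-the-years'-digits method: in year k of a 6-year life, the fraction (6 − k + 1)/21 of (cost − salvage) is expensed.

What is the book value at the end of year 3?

$5,326

Depreciable base = $12,391 − $2,500 = $9,891.
Sum of the years' digits = 6+5+4+3+2+1 = 21.
Year 1: $9,891 × 6/21 = $2,826. Book value $9,565.
Year 2: $9,891 × 5/21 = $2,355. Book value $7,210.
Year 3: $9,891 × 4/21 = $1,884. Book value $5,326.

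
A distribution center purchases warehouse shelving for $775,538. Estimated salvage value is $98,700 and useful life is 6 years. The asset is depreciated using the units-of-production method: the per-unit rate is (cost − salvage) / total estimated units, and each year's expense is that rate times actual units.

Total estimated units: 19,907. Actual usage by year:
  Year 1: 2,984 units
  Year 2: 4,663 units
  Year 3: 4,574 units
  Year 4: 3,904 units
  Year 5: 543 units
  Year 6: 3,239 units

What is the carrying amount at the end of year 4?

Depreciable base = $775,538 − $98,700 = $676,838.
Rate = $676,838 / 19,907 units = $34 per unit.
Year 1: 2,984 × $34 = $101,456. Book value $674,082.
Year 2: 4,663 × $34 = $158,542. Book value $515,540.
Year 3: 4,574 × $34 = $155,516. Book value $360,024.
Year 4: 3,904 × $34 = $132,736. Book value $227,288.

$227,288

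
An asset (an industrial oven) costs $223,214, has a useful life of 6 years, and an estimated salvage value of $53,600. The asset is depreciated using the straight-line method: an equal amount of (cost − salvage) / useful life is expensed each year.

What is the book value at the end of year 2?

Depreciable base = $223,214 − $53,600 = $169,614.
Annual expense = $169,614 / 6 = $28,269.
End of year 1: book value $194,945.
End of year 2: book value $166,676.

$166,676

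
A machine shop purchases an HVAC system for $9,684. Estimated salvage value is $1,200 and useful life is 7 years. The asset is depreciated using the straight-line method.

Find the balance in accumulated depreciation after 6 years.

Depreciable base = $9,684 − $1,200 = $8,484.
Annual expense = $8,484 / 7 = $1,212.
End of year 1: book value $8,472.
End of year 2: book value $7,260.
End of year 3: book value $6,048.
End of year 4: book value $4,836.
End of year 5: book value $3,624.
End of year 6: book value $2,412.
Accumulated through year 6 = $9,684 − $2,412 = $7,272.

$7,272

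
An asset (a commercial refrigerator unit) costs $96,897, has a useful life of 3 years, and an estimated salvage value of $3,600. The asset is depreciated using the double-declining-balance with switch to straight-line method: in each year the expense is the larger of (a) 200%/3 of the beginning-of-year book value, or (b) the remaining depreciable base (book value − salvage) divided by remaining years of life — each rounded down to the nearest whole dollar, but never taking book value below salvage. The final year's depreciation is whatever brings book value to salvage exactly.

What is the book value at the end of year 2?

$10,767

Depreciable base = $96,897 − $3,600 = $93,297.
Year 1: DB = ⌊$96,897 × 200%/3⌋ = $64,598; SL = ⌊$93,297/3⌋ = $31,099 → take DB $64,598. Book value $32,299.
Year 2: DB = ⌊$32,299 × 200%/3⌋ = $21,532; SL = ⌊$28,699/2⌋ = $14,349 → take DB $21,532. Book value $10,767.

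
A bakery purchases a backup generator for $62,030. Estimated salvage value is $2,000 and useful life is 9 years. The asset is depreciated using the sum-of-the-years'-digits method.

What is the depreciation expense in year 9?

Depreciable base = $62,030 − $2,000 = $60,030.
Sum of the years' digits = 9+8+7+6+5+4+3+2+1 = 45.
Year 1: $60,030 × 9/45 = $12,006. Book value $50,024.
Year 2: $60,030 × 8/45 = $10,672. Book value $39,352.
Year 3: $60,030 × 7/45 = $9,338. Book value $30,014.
Year 4: $60,030 × 6/45 = $8,004. Book value $22,010.
Year 5: $60,030 × 5/45 = $6,670. Book value $15,340.
Year 6: $60,030 × 4/45 = $5,336. Book value $10,004.
Year 7: $60,030 × 3/45 = $4,002. Book value $6,002.
Year 8: $60,030 × 2/45 = $2,668. Book value $3,334.
Year 9: $60,030 × 1/45 = $1,334. Book value $2,000.

$1,334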